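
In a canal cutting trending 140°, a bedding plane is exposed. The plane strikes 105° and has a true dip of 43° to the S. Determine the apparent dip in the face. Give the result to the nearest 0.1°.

28.1°

The strike is 105° and the section trends 140°; the acute angle between them is β = 35°.
tan α = tan 43° × sin 35° = 0.9325 × 0.5736 = 0.5349
α = arctan(0.5349) = 28.14°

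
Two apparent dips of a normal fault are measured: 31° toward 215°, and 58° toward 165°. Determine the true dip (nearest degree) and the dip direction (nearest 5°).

The two traces are lines in the plane: v₁ = (sin 215°·cos 31°, cos 215°·cos 31°, −sin 31°), v₂ = (sin 165°·cos 58°, cos 165°·cos 58°, −sin 58°).
n = v₁ × v₂ = (0.332, -0.488, 0.348) (taken with n_z > 0).
True dip = arccos(n_z / |n|) = arccos(0.5081) = 59.5°.
Dip direction = azimuth of (n_x, n_y) = atan2(0.332, -0.488) = 146°.

true dip 59°, dip direction 145°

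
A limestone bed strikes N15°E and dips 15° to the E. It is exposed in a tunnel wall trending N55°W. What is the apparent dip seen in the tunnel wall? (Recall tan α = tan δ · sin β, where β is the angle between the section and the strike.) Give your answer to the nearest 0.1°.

Angle between strike (N15°E) and section (N55°W): β = 70°.
tan(apparent dip) = tan 15° · sin 70° = 0.2518
α = arctan(0.2518) = 14.13°

14.1°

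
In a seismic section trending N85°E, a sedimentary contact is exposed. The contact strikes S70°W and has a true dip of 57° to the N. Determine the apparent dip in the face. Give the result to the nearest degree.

The section lies 15° from the strike.
tan α = tan 57° × sin 15° = 1.5399 × 0.2588 = 0.3985
apparent dip = arctan 0.3985 = 21.73°

22°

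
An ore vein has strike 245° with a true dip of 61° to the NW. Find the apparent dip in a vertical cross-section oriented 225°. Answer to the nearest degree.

32°

The strike is 245° and the section trends 225°; the acute angle between them is β = 20°.
tan α = tan 61° × sin 20° = 1.8040 × 0.3420 = 0.6170
α = arctan(0.6170) = 31.68°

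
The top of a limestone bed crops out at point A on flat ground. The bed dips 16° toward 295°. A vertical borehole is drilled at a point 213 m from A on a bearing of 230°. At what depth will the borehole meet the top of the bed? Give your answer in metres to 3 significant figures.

The hole lies 65° from the dip direction, so the down-dip offset is 213 × cos 65° = 90.02 m.
Depth = down-dip offset × tan(dip) = 90.02 × tan 16° = 90.02 × 0.2867
Depth = 25.81 m

25.8 m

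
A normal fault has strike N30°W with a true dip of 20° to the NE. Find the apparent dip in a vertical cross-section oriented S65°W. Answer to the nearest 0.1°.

19.9°

Angle between strike (N30°W) and section (S65°W): β = 85°.
tan(apparent dip) = tan 20° · sin 85° = 0.3626
apparent dip = arctan 0.3626 = 19.93°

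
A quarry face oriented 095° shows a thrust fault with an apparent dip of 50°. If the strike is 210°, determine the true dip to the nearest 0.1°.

52.7°

β = acute angle between strike 210° and section 095° = 65°.
tan(true dip) = tan 50° / sin 65° = 1.3150
δ = arctan(1.3150) = 52.75°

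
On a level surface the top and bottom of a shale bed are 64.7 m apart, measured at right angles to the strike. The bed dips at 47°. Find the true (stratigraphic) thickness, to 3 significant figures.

True thickness t = w · sin(dip) = 64.7 × sin 47°
t = 64.7 × 0.7314 = 47.319 m

47.3 m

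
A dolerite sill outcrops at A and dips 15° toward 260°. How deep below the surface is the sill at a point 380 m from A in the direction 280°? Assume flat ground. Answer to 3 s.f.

95.7 m

The hole lies 20° from the dip direction, so the down-dip offset is 380 × cos 20° = 357.08 m.
Depth = down-dip offset × tan(dip) = 357.08 × tan 15° = 357.08 × 0.2679
Depth = 95.68 m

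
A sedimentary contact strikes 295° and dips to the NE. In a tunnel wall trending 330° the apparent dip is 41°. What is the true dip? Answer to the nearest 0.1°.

β = acute angle between strike 295° and section 330° = 35°.
tan δ = tan α / sin β = tan 41° / sin 35° = 0.8693 / 0.5736 = 1.5156
true dip = arctan 1.5156 = 56.58°

56.6°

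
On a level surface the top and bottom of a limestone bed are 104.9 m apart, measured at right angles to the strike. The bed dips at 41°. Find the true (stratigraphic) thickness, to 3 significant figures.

True thickness t = w · sin(dip) = 104.9 × sin 41°
t = 104.9 × 0.6561 = 68.821 m

68.8 m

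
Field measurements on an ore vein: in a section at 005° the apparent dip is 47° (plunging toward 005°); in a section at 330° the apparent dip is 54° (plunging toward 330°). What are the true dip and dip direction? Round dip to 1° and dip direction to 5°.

Each apparent-dip line lies in the plane. As unit vectors (x east, y north, z up), v₁ plunges 47°→005° and v₂ plunges 54°→330°.
Cross product v₁ × v₂ gives the pole to the plane: n ∝ (-0.177, 0.263, 0.230).
tan δ = √(n_x²+n_y²)/n_z = 0.317/0.230, so δ = 54.1°.
Dip direction = azimuth of (n_x, n_y) = atan2(-0.177, 0.263) = 326°.

true dip 54°, dip direction 325°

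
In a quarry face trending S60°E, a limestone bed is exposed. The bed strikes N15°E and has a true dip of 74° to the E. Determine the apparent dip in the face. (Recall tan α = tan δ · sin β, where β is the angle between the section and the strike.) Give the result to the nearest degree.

The section lies 75° from the strike.
tan(apparent dip) = tan 74° · sin 75° = 3.3686
α = arctan(3.3686) = 73.47°

73°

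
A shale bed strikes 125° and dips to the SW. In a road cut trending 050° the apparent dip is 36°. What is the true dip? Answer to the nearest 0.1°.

β = acute angle between strike 125° and section 050° = 75°.
tan δ = tan α / sin β = tan 36° / sin 75° = 0.7265 / 0.9659 = 0.7522
δ = arctan(0.7522) = 36.95°

36.9°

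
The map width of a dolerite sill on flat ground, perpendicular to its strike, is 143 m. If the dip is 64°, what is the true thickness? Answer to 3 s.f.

129 m

True thickness t = w · sin(dip) = 143 × sin 64°
t = 143 × 0.8988 = 128.528 m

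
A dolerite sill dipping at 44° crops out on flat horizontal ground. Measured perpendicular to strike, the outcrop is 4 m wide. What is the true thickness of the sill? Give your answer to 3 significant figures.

True thickness t = w · sin(dip) = 4 × sin 44°
t = 4 × 0.6947 = 2.779 m

2.78 m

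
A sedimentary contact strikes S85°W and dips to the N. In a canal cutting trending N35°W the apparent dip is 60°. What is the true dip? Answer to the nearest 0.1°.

The section is 60° from the strike.
tan δ = tan α / sin β = tan 60° / sin 60° = 1.7321 / 0.8660 = 2.0000
δ = arctan(2.0000) = 63.43°

63.4°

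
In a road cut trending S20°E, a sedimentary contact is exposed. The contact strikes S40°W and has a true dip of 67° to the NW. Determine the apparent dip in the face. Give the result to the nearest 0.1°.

63.9°

The section lies 60° from the strike.
tan α = tan 67° × sin 60° = 2.3559 × 0.8660 = 2.0402
apparent dip = arctan 2.0402 = 63.89°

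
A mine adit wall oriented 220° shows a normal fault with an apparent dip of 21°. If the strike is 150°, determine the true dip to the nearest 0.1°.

The section is 70° from the strike.
tan δ = tan α / sin β = tan 21° / sin 70° = 0.3839 / 0.9397 = 0.4085
true dip = arctan 0.4085 = 22.22°

22.2°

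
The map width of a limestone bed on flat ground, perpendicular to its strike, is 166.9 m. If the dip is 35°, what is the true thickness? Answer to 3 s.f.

True thickness t = w · sin(dip) = 166.9 × sin 35°
t = 166.9 × 0.5736 = 95.730 m

95.7 m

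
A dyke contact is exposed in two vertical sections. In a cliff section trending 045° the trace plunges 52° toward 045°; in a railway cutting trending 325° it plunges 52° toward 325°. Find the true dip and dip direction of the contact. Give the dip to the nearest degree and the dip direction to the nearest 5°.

Represent each trace as a vector plunging at its apparent dip toward its trend (east-north-up frame): v₁ = (0.435, 0.435, -0.788), v₂ = (-0.353, 0.504, -0.788).
n = v₁ × v₂ = (0.054, 0.621, 0.373) (taken with n_z > 0).
True dip = arccos(n_z / |n|) = arccos(0.5135) = 59.1°.
Dip direction = atan2(0.054, 0.621) = 5° (azimuth of n's horizontal projection).

true dip 59°, dip direction 005°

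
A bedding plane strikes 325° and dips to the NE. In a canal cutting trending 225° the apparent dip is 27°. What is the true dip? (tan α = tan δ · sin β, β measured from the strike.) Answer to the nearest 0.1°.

The section is 80° from the strike.
tan(true dip) = tan 27° / sin 80° = 0.5174
true dip = arctan 0.5174 = 27.36°

27.4°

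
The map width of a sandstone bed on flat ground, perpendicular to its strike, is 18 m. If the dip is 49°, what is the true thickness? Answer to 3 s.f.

13.6 m

True thickness t = w · sin(dip) = 18 × sin 49°
t = 18 × 0.7547 = 13.585 m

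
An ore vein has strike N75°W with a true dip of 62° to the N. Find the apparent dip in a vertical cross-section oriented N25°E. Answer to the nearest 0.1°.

61.6°

The strike is N75°W and the section trends N25°E; the acute angle between them is β = 80°.
tan(apparent dip) = tan 62° · sin 80° = 1.8522
α = arctan(1.8522) = 61.63°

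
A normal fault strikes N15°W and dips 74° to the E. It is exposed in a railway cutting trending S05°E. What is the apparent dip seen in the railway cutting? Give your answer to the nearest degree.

The section lies 10° from the strike.
tan(apparent dip) = tan 74° · sin 10° = 0.6056
α = arctan(0.6056) = 31.20°

31°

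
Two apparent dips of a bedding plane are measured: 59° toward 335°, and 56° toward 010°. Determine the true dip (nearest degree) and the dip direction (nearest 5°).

The two traces are lines in the plane: v₁ = (sin 335°·cos 59°, cos 335°·cos 59°, −sin 59°), v₂ = (sin 10°·cos 56°, cos 10°·cos 56°, −sin 56°).
n = v₁ × v₂ = (-0.085, 0.264, 0.165) (taken with n_z > 0).
tan δ = √(n_x²+n_y²)/n_z = 0.277/0.165, so δ = 59.2°.
Dip direction = atan2(-0.085, 0.264) = 342° (azimuth of n's horizontal projection).

true dip 59°, dip direction 340°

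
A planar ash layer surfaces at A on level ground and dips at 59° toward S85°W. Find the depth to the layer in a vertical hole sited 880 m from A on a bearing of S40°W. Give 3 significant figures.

1040 m

The hole lies 45° from the dip direction, so the down-dip offset is 880 × cos 45° = 622.25 m.
Depth = down-dip offset × tan(dip) = 622.25 × tan 59° = 622.25 × 1.6643
Depth = 1035.60 m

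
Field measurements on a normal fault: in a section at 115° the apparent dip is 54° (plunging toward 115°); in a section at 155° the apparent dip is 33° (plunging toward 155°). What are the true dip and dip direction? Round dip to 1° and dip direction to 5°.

Each apparent-dip line lies in the plane. As unit vectors (x east, y north, z up), v₁ plunges 54°→115° and v₂ plunges 33°→155°.
The plane normal is n = v₁ × v₂ ∝ (0.480, -0.003, 0.317).
True dip = arccos(n_z / |n|) = arccos(0.5512) = 56.6°.
Dip direction = azimuth of (n_x, n_y) = atan2(0.480, -0.003) = 90°.

true dip 57°, dip direction 090°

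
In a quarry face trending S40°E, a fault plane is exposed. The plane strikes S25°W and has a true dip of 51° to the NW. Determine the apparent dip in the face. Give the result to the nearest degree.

48°

The strike is S25°W and the section trends S40°E; the acute angle between them is β = 65°.
tan α = tan 51° × sin 65° = 1.2349 × 0.9063 = 1.1192
apparent dip = arctan 1.1192 = 48.22°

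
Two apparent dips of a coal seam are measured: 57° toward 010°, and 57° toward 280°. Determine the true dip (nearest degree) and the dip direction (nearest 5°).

true dip 65°, dip direction 325°

Represent each trace as a vector plunging at its apparent dip toward its trend (east-north-up frame): v₁ = (0.095, 0.536, -0.839), v₂ = (-0.536, 0.095, -0.839).
The plane normal is n = v₁ × v₂ ∝ (-0.371, 0.529, 0.297).
Dip δ = arctan(|n_h|/n_z) = arctan(0.646/0.297) = 65.3°.
Dip direction = atan2(-0.371, 0.529) = 325° (azimuth of n's horizontal projection).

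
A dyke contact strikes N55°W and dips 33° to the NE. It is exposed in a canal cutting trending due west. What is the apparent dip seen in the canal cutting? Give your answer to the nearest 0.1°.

Angle between strike (N55°W) and section (due west): β = 35°.
tan(apparent dip) = tan 33° · sin 35° = 0.3725
apparent dip = arctan 0.3725 = 20.43°

20.4°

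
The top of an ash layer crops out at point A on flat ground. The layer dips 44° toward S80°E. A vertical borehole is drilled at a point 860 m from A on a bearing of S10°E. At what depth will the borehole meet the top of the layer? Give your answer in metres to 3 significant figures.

The hole lies 70° from the dip direction, so the down-dip offset is 860 × cos 70° = 294.14 m.
Depth = down-dip offset × tan(dip) = 294.14 × tan 44° = 294.14 × 0.9657
Depth = 284.05 m

284 m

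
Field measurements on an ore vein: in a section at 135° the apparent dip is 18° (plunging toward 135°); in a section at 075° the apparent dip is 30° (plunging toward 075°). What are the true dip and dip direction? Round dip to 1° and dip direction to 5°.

Represent each trace as a vector plunging at its apparent dip toward its trend (east-north-up frame): v₁ = (0.672, -0.672, -0.309), v₂ = (0.837, 0.224, -0.500).
The plane normal is n = v₁ × v₂ ∝ (0.406, 0.078, 0.713).
Dip δ = arctan(|n_h|/n_z) = arctan(0.413/0.713) = 30.1°.
The horizontal component of n points toward azimuth atan2(n_x, n_y) = 79°, the dip direction.

true dip 30°, dip direction 080°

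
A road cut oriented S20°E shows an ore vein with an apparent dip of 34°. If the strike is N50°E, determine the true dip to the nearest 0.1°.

35.7°

The section is 70° from the strike.
tan(true dip) = tan 34° / sin 70° = 0.7178
true dip = arctan 0.7178 = 35.67°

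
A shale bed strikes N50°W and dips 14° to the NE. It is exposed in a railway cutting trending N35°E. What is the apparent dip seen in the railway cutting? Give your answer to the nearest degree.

The section lies 85° from the strike.
tan(apparent dip) = tan 14° · sin 85° = 0.2484
α = arctan(0.2484) = 13.95°

14°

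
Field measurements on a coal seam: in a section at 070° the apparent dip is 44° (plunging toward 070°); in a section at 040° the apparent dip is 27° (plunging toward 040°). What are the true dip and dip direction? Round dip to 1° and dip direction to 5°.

true dip 49°, dip direction 105°

Represent each trace as a vector plunging at its apparent dip toward its trend (east-north-up frame): v₁ = (0.676, 0.246, -0.695), v₂ = (0.573, 0.683, -0.454).
n = v₁ × v₂ = (0.362, -0.091, 0.320) (taken with n_z > 0).
True dip = arccos(n_z / |n|) = arccos(0.6510) = 49.4°.
The horizontal component of n points toward azimuth atan2(n_x, n_y) = 104°, the dip direction.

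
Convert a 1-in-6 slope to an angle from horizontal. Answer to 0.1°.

9.5°

tan θ = 1/6 = 0.1667
θ = arctan(0.1667) = 9.46°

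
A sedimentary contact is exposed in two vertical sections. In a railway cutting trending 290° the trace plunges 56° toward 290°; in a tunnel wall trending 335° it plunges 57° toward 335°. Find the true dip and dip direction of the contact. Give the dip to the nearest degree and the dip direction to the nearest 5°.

true dip 59°, dip direction 315°

Each apparent-dip line lies in the plane. As unit vectors (x east, y north, z up), v₁ plunges 56°→290° and v₂ plunges 57°→335°.
The plane normal is n = v₁ × v₂ ∝ (-0.249, 0.250, 0.215).
Dip δ = arctan(|n_h|/n_z) = arctan(0.353/0.215) = 58.6°.
The horizontal component of n points toward azimuth atan2(n_x, n_y) = 315°, the dip direction.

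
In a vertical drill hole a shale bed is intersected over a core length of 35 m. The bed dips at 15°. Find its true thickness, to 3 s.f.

True thickness t = h · cos(dip) = 35 × cos 15°
t = 35 × 0.9659 = 33.807 m

33.8 m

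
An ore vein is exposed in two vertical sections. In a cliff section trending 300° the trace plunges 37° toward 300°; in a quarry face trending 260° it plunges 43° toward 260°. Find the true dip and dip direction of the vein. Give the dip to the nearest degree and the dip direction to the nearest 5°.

Each apparent-dip line lies in the plane. As unit vectors (x east, y north, z up), v₁ plunges 37°→300° and v₂ plunges 43°→260°.
The plane normal is n = v₁ × v₂ ∝ (-0.349, -0.038, 0.375).
tan δ = √(n_x²+n_y²)/n_z = 0.351/0.375, so δ = 43.1°.
Dip direction = atan2(-0.349, -0.038) = 264° (azimuth of n's horizontal projection).

true dip 43°, dip direction 265°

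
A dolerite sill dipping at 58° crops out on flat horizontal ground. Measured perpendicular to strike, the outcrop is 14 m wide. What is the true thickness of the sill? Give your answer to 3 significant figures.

True thickness t = w · sin(dip) = 14 × sin 58°
t = 14 × 0.8480 = 11.873 m

11.9 m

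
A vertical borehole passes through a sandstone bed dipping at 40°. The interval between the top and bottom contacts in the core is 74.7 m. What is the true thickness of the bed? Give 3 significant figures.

57.2 m

True thickness t = h · cos(dip) = 74.7 × cos 40°
t = 74.7 × 0.7660 = 57.224 m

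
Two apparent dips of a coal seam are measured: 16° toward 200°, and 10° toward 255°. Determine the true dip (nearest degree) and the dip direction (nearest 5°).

true dip 16°, dip direction 205°

Each apparent-dip line lies in the plane. As unit vectors (x east, y north, z up), v₁ plunges 16°→200° and v₂ plunges 10°→255°.
Cross product v₁ × v₂ gives the pole to the plane: n ∝ (-0.087, -0.205, 0.775).
Dip δ = arctan(|n_h|/n_z) = arctan(0.223/0.775) = 16.0°.
The horizontal component of n points toward azimuth atan2(n_x, n_y) = 203°, the dip direction.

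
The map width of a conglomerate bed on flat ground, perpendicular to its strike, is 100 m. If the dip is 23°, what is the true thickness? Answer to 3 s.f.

True thickness t = w · sin(dip) = 100 × sin 23°
t = 100 × 0.3907 = 39.073 m

39.1 m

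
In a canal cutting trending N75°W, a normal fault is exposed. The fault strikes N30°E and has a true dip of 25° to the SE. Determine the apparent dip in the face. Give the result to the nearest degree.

The section lies 75° from the strike.
tan α = tan 25° × sin 75° = 0.4663 × 0.9659 = 0.4504
α = arctan(0.4504) = 24.25°

24°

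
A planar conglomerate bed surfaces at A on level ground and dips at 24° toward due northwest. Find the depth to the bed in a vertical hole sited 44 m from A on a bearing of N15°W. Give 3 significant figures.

17.0 m

The hole lies 30° from the dip direction, so the down-dip offset is 44 × cos 30° = 38.11 m.
Depth = down-dip offset × tan(dip) = 38.11 × tan 24° = 38.11 × 0.4452
Depth = 16.97 m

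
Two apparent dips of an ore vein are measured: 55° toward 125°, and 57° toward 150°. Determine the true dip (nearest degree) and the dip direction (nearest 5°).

Each apparent-dip line lies in the plane. As unit vectors (x east, y north, z up), v₁ plunges 55°→125° and v₂ plunges 57°→150°.
n = v₁ × v₂ = (0.110, -0.171, 0.132) (taken with n_z > 0).
Dip δ = arctan(|n_h|/n_z) = arctan(0.204/0.132) = 57.0°.
The horizontal component of n points toward azimuth atan2(n_x, n_y) = 147°, the dip direction.

true dip 57°, dip direction 145°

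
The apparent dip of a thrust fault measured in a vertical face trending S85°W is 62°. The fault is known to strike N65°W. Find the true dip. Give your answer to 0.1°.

75.1°

The section is 30° from the strike.
tan δ = tan α / sin β = tan 62° / sin 30° = 1.8807 / 0.5000 = 3.7615
true dip = arctan 3.7615 = 75.11°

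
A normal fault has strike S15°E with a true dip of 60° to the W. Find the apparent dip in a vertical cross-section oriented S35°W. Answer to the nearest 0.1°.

53.0°

The strike is S15°E and the section trends S35°W; the acute angle between them is β = 50°.
tan α = tan 60° × sin 50° = 1.7321 × 0.7660 = 1.3268
apparent dip = arctan 1.3268 = 53.00°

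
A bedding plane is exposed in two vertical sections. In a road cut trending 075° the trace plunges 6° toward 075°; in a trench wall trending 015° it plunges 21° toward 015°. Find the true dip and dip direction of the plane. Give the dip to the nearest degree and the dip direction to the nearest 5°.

true dip 22°, dip direction 000°

The two traces are lines in the plane: v₁ = (sin 75°·cos 6°, cos 75°·cos 6°, −sin 6°), v₂ = (sin 15°·cos 21°, cos 15°·cos 21°, −sin 21°).
n = v₁ × v₂ = (0.002, 0.319, 0.804) (taken with n_z > 0).
True dip = arccos(n_z / |n|) = arccos(0.9295) = 21.6°.
Dip direction = azimuth of (n_x, n_y) = atan2(0.002, 0.319) = 0°.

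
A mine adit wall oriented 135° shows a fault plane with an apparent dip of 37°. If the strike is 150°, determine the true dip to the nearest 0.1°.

71.0°

β = acute angle between strike 150° and section 135° = 15°.
tan δ = tan α / sin β = tan 37° / sin 15° = 0.7536 / 0.2588 = 2.9115
true dip = arctan 2.9115 = 71.04°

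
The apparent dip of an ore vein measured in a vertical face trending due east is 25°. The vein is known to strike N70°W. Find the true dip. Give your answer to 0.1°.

β = acute angle between strike N70°W and section due east = 20°.
tan(true dip) = tan 25° / sin 20° = 1.3634
true dip = arctan 1.3634 = 53.74°

53.7°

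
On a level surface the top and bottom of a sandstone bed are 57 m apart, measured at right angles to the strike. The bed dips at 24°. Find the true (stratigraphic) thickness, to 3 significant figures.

True thickness t = w · sin(dip) = 57 × sin 24°
t = 57 × 0.4067 = 23.184 m

23.2 m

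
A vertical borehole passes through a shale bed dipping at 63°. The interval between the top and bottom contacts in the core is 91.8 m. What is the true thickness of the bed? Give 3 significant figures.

41.7 m

True thickness t = h · cos(dip) = 91.8 × cos 63°
t = 91.8 × 0.4540 = 41.676 m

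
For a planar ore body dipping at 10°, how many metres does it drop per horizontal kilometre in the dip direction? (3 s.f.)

drop per km = 1000 × tan 10° = 1000 × 0.1763

176 m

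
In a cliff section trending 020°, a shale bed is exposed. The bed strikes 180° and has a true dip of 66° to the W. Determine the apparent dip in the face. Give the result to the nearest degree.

38°

Angle between strike (180°) and section (020°): β = 20°.
tan α = tan 66° × sin 20° = 2.2460 × 0.3420 = 0.7682
apparent dip = arctan 0.7682 = 37.53°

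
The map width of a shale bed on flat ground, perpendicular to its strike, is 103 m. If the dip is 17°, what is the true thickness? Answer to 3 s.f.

30.1 m

True thickness t = w · sin(dip) = 103 × sin 17°
t = 103 × 0.2924 = 30.114 m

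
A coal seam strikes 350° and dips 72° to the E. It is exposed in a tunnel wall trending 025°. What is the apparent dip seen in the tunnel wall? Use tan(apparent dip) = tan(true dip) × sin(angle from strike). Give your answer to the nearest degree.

Angle between strike (350°) and section (025°): β = 35°.
tan(apparent dip) = tan 72° · sin 35° = 1.7653
α = arctan(1.7653) = 60.47°

60°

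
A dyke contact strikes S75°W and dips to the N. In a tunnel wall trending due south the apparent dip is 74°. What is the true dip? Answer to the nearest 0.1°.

74.5°

The section is 75° from the strike.
tan δ = tan α / sin β = tan 74° / sin 75° = 3.4874 / 0.9659 = 3.6104
δ = arctan(3.6104) = 74.52°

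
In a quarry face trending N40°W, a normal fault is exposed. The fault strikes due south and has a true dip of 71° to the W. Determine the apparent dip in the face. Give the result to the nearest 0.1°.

The section lies 40° from the strike.
tan(apparent dip) = tan 71° · sin 40° = 1.8668
α = arctan(1.8668) = 61.82°

61.8°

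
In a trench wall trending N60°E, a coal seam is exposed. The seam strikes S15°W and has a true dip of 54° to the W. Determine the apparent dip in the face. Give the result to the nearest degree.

The section lies 45° from the strike.
tan α = tan 54° × sin 45° = 1.3764 × 0.7071 = 0.9732
apparent dip = arctan 0.9732 = 44.22°

44°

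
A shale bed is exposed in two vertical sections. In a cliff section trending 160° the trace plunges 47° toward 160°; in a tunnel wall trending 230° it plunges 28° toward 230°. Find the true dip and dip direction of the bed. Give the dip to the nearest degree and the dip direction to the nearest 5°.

true dip 47°, dip direction 170°

Represent each trace as a vector plunging at its apparent dip toward its trend (east-north-up frame): v₁ = (0.233, -0.641, -0.731), v₂ = (-0.676, -0.568, -0.469).
n = v₁ × v₂ = (0.114, -0.604, 0.566) (taken with n_z > 0).
Dip δ = arctan(|n_h|/n_z) = arctan(0.615/0.566) = 47.4°.
Dip direction = azimuth of (n_x, n_y) = atan2(0.114, -0.604) = 169°.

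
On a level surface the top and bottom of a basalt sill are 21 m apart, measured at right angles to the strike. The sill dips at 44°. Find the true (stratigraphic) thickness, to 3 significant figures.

14.6 m

True thickness t = w · sin(dip) = 21 × sin 44°
t = 21 × 0.6947 = 14.588 m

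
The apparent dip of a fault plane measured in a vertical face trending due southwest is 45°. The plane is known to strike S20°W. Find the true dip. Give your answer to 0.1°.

β = acute angle between strike S20°W and section due southwest = 25°.
tan(true dip) = tan 45° / sin 25° = 2.3662
true dip = arctan 2.3662 = 67.09°

67.1°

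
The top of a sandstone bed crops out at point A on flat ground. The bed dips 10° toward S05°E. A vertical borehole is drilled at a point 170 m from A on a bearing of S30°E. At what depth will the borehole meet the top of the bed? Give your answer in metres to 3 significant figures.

The hole lies 25° from the dip direction, so the down-dip offset is 170 × cos 25° = 154.07 m.
Depth = down-dip offset × tan(dip) = 154.07 × tan 10° = 154.07 × 0.1763
Depth = 27.17 m

27.2 m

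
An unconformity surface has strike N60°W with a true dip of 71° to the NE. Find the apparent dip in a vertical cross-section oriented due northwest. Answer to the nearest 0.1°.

36.9°

The strike is N60°W and the section trends due northwest; the acute angle between them is β = 15°.
tan(apparent dip) = tan 71° · sin 15° = 0.7517
α = arctan(0.7517) = 36.93°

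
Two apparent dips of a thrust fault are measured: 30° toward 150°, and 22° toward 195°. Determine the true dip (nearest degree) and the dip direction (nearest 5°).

true dip 30°, dip direction 150°

Each apparent-dip line lies in the plane. As unit vectors (x east, y north, z up), v₁ plunges 30°→150° and v₂ plunges 22°→195°.
n = v₁ × v₂ = (0.167, -0.282, 0.568) (taken with n_z > 0).
True dip = arccos(n_z / |n|) = arccos(0.8660) = 30.0°.
The horizontal component of n points toward azimuth atan2(n_x, n_y) = 149°, the dip direction.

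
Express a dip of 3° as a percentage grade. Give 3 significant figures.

grade % = 100 × tan 3° = 100 × 0.0524

5.24%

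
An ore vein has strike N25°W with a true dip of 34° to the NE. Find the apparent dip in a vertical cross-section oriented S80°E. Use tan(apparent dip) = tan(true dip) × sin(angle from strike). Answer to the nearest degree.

29°

The section lies 55° from the strike.
tan α = tan 34° × sin 55° = 0.6745 × 0.8192 = 0.5525
apparent dip = arctan 0.5525 = 28.92°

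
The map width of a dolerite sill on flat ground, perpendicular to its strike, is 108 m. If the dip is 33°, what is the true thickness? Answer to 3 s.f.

True thickness t = w · sin(dip) = 108 × sin 33°
t = 108 × 0.5446 = 58.821 m

58.8 m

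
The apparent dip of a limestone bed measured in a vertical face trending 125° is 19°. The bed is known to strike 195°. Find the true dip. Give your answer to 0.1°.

20.1°

The section is 70° from the strike.
tan(true dip) = tan 19° / sin 70° = 0.3664
true dip = arctan 0.3664 = 20.12°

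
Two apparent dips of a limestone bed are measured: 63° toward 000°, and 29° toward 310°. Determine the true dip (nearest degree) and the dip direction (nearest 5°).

true dip 65°, dip direction 025°

The two traces are lines in the plane: v₁ = (sin 0°·cos 63°, cos 0°·cos 63°, −sin 63°), v₂ = (sin 310°·cos 29°, cos 310°·cos 29°, −sin 29°).
n = v₁ × v₂ = (0.281, 0.597, 0.304) (taken with n_z > 0).
True dip = arccos(n_z / |n|) = arccos(0.4187) = 65.2°.
Dip direction = azimuth of (n_x, n_y) = atan2(0.281, 0.597) = 25°.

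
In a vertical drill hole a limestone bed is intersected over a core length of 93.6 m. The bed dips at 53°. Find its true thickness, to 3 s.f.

56.3 m

True thickness t = h · cos(dip) = 93.6 × cos 53°
t = 93.6 × 0.6018 = 56.330 m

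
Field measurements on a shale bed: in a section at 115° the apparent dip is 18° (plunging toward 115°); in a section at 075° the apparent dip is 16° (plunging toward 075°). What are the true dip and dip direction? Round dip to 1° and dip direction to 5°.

true dip 18°, dip direction 105°

Each apparent-dip line lies in the plane. As unit vectors (x east, y north, z up), v₁ plunges 18°→115° and v₂ plunges 16°→075°.
The plane normal is n = v₁ × v₂ ∝ (0.188, -0.049, 0.588).
True dip = arccos(n_z / |n|) = arccos(0.9496) = 18.3°.
Dip direction = atan2(0.188, -0.049) = 105° (azimuth of n's horizontal projection).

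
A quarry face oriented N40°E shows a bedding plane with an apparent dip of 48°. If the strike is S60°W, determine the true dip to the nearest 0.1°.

72.9°

The section is 20° from the strike.
tan δ = tan α / sin β = tan 48° / sin 20° = 1.1106 / 0.3420 = 3.2472
true dip = arctan 3.2472 = 72.88°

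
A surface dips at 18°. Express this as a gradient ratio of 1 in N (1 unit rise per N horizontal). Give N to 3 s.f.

1 in 3.08

1 : N means tan θ = 1/N, so N = 1/tan 18° = 1/0.3249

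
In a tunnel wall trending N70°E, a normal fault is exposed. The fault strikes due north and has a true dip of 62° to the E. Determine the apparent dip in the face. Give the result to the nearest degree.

60°

The section lies 70° from the strike.
tan(apparent dip) = tan 62° · sin 70° = 1.7673
apparent dip = arctan 1.7673 = 60.50°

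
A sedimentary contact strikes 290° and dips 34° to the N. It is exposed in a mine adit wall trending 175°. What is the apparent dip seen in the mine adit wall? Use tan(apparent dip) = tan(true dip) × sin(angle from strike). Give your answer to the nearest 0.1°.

31.4°

The section lies 65° from the strike.
tan α = tan 34° × sin 65° = 0.6745 × 0.9063 = 0.6113
α = arctan(0.6113) = 31.44°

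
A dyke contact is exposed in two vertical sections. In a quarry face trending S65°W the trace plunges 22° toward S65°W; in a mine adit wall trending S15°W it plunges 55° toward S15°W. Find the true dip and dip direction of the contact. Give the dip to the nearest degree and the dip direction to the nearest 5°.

true dip 58°, dip direction 170°

The two traces are lines in the plane: v₁ = (sin 245°·cos 22°, cos 245°·cos 22°, −sin 22°), v₂ = (sin 195°·cos 55°, cos 195°·cos 55°, −sin 55°).
n = v₁ × v₂ = (0.113, -0.633, 0.407) (taken with n_z > 0).
Dip δ = arctan(|n_h|/n_z) = arctan(0.643/0.407) = 57.6°.
Dip direction = atan2(0.113, -0.633) = 170° (azimuth of n's horizontal projection).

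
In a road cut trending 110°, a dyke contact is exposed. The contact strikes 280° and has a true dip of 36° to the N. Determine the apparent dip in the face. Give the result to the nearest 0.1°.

The strike is 280° and the section trends 110°; the acute angle between them is β = 10°.
tan(apparent dip) = tan 36° · sin 10° = 0.1262
α = arctan(0.1262) = 7.19°

7.2°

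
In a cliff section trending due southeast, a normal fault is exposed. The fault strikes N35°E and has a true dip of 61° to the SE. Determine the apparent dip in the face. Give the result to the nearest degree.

61°

Angle between strike (N35°E) and section (due southeast): β = 80°.
tan α = tan 61° × sin 80° = 1.8040 × 0.9848 = 1.7766
apparent dip = arctan 1.7766 = 60.63°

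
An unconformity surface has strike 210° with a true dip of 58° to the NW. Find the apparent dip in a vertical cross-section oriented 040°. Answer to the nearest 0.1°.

Angle between strike (210°) and section (040°): β = 10°.
tan(apparent dip) = tan 58° · sin 10° = 0.2779
α = arctan(0.2779) = 15.53°

15.5°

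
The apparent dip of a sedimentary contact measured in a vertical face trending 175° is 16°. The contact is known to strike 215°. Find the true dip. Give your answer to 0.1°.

24.0°

The section is 40° from the strike.
tan δ = tan α / sin β = tan 16° / sin 40° = 0.2867 / 0.6428 = 0.4461
true dip = arctan 0.4461 = 24.04°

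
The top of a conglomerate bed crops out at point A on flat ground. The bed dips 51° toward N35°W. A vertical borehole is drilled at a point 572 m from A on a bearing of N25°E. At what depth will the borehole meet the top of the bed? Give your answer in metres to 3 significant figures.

The hole lies 60° from the dip direction, so the down-dip offset is 572 × cos 60° = 286.00 m.
Depth = down-dip offset × tan(dip) = 286.00 × tan 51° = 286.00 × 1.2349
Depth = 353.18 m

353 m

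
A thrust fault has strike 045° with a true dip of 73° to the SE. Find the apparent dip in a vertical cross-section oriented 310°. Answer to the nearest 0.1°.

The section lies 85° from the strike.
tan α = tan 73° × sin 85° = 3.2709 × 0.9962 = 3.2584
α = arctan(3.2584) = 72.94°

72.9°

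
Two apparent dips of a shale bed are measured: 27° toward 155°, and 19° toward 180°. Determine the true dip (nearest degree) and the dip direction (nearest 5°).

The two traces are lines in the plane: v₁ = (sin 155°·cos 27°, cos 155°·cos 27°, −sin 27°), v₂ = (sin 180°·cos 19°, cos 180°·cos 19°, −sin 19°).
n = v₁ × v₂ = (0.166, -0.123, 0.356) (taken with n_z > 0).
True dip = arccos(n_z / |n|) = arccos(0.8649) = 30.1°.
Dip direction = azimuth of (n_x, n_y) = atan2(0.166, -0.123) = 126°.

true dip 30°, dip direction 125°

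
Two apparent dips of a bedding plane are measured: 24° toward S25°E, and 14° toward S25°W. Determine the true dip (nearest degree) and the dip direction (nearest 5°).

Each apparent-dip line lies in the plane. As unit vectors (x east, y north, z up), v₁ plunges 24°→S25°E and v₂ plunges 14°→S25°W.
The plane normal is n = v₁ × v₂ ∝ (0.157, -0.260, 0.679).
True dip = arccos(n_z / |n|) = arccos(0.9127) = 24.1°.
The horizontal component of n points toward azimuth atan2(n_x, n_y) = 149°, the dip direction.

true dip 24°, dip direction 150°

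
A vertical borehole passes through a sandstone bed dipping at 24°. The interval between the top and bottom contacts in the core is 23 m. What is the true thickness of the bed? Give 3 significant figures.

True thickness t = h · cos(dip) = 23 × cos 24°
t = 23 × 0.9135 = 21.012 m

21.0 m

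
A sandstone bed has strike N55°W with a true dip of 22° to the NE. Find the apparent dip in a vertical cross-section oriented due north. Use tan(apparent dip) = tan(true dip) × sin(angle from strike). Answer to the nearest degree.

18°

Angle between strike (N55°W) and section (due north): β = 55°.
tan α = tan 22° × sin 55° = 0.4040 × 0.8192 = 0.3310
apparent dip = arctan 0.3310 = 18.31°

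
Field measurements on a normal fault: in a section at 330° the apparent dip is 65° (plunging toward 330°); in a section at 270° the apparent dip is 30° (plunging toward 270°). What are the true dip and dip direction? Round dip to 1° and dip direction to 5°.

true dip 66°, dip direction 345°

The two traces are lines in the plane: v₁ = (sin 330°·cos 65°, cos 330°·cos 65°, −sin 65°), v₂ = (sin 270°·cos 30°, cos 270°·cos 30°, −sin 30°).
The plane normal is n = v₁ × v₂ ∝ (-0.183, 0.679, 0.317).
True dip = arccos(n_z / |n|) = arccos(0.4108) = 65.7°.
Dip direction = azimuth of (n_x, n_y) = atan2(-0.183, 0.679) = 345°.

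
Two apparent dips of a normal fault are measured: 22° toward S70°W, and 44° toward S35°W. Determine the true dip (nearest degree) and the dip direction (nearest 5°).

true dip 50°, dip direction 180°

Represent each trace as a vector plunging at its apparent dip toward its trend (east-north-up frame): v₁ = (-0.871, -0.317, -0.375), v₂ = (-0.413, -0.589, -0.695).
The plane normal is n = v₁ × v₂ ∝ (-0.000, -0.451, 0.383).
tan δ = √(n_x²+n_y²)/n_z = 0.451/0.383, so δ = 49.7°.
The horizontal component of n points toward azimuth atan2(n_x, n_y) = 180°, the dip direction.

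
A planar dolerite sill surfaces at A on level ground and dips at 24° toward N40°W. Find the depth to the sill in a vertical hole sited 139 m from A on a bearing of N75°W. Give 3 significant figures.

50.7 m

The hole lies 35° from the dip direction, so the down-dip offset is 139 × cos 35° = 113.86 m.
Depth = down-dip offset × tan(dip) = 113.86 × tan 24° = 113.86 × 0.4452
Depth = 50.69 m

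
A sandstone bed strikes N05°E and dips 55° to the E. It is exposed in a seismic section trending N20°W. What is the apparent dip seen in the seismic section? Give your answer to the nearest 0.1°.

The strike is N05°E and the section trends N20°W; the acute angle between them is β = 25°.
tan α = tan 55° × sin 25° = 1.4281 × 0.4226 = 0.6036
apparent dip = arctan 0.6036 = 31.11°

31.1°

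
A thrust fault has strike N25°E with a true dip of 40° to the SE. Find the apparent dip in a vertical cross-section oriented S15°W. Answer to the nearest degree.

Angle between strike (N25°E) and section (S15°W): β = 10°.
tan α = tan 40° × sin 10° = 0.8391 × 0.1736 = 0.1457
apparent dip = arctan 0.1457 = 8.29°

8°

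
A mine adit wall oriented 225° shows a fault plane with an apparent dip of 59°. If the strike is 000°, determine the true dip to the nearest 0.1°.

67.0°

β = acute angle between strike 000° and section 225° = 45°.
tan(true dip) = tan 59° / sin 45° = 2.3536
δ = arctan(2.3536) = 66.98°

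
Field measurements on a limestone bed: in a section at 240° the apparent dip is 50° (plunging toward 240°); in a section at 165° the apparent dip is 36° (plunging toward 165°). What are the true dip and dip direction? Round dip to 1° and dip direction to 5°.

true dip 52°, dip direction 220°

The two traces are lines in the plane: v₁ = (sin 240°·cos 50°, cos 240°·cos 50°, −sin 50°), v₂ = (sin 165°·cos 36°, cos 165°·cos 36°, −sin 36°).
n = v₁ × v₂ = (-0.410, -0.488, 0.502) (taken with n_z > 0).
True dip = arccos(n_z / |n|) = arccos(0.6193) = 51.7°.
The horizontal component of n points toward azimuth atan2(n_x, n_y) = 220°, the dip direction.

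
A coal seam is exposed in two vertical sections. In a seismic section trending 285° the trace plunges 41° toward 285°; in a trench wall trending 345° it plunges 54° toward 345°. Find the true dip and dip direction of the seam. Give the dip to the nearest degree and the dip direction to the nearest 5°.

true dip 54°, dip direction 335°

Each apparent-dip line lies in the plane. As unit vectors (x east, y north, z up), v₁ plunges 41°→285° and v₂ plunges 54°→345°.
The plane normal is n = v₁ × v₂ ∝ (-0.214, 0.490, 0.384).
Dip δ = arctan(|n_h|/n_z) = arctan(0.535/0.384) = 54.3°.
Dip direction = azimuth of (n_x, n_y) = atan2(-0.214, 0.490) = 336°.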